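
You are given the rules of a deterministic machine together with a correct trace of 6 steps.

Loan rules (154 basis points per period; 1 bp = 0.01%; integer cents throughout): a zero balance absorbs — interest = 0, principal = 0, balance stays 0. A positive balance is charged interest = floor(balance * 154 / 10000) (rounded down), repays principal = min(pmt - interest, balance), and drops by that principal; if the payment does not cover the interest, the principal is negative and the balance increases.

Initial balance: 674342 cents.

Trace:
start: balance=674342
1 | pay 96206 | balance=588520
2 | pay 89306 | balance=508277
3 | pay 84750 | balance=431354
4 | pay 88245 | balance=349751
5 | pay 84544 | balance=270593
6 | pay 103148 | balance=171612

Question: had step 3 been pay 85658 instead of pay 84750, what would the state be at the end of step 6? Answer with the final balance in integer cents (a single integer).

(re-executing from step 3 with the substitution; state before step 3: balance=508277)
3 | pay 85658 | balance=430446
4 | pay 88245 | balance=348829
5 | pay 84544 | balance=269656
6 | pay 103148 | balance=170660

170660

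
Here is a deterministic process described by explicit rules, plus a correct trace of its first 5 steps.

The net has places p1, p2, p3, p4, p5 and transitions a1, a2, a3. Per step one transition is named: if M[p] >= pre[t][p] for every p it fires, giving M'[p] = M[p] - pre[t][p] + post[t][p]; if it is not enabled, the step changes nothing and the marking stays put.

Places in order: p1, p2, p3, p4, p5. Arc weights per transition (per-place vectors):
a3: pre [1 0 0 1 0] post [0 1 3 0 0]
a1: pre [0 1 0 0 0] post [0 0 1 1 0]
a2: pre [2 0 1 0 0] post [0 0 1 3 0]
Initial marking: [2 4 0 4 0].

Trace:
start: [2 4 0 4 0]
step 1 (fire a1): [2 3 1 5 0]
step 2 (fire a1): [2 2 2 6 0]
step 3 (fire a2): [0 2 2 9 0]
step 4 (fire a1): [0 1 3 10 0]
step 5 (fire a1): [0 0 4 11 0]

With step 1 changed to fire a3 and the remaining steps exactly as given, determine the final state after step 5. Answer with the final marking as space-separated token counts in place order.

1 2 6 6 0

(re-executing from step 1 with the substitution; state before step 1: [2 4 0 4 0])
step 1 (fire a3): [1 5 3 3 0]
step 2 (fire a1): [1 4 4 4 0]
step 3 (fire a2): [1 4 4 4 0]
step 4 (fire a1): [1 3 5 5 0]
step 5 (fire a1): [1 2 6 6 0]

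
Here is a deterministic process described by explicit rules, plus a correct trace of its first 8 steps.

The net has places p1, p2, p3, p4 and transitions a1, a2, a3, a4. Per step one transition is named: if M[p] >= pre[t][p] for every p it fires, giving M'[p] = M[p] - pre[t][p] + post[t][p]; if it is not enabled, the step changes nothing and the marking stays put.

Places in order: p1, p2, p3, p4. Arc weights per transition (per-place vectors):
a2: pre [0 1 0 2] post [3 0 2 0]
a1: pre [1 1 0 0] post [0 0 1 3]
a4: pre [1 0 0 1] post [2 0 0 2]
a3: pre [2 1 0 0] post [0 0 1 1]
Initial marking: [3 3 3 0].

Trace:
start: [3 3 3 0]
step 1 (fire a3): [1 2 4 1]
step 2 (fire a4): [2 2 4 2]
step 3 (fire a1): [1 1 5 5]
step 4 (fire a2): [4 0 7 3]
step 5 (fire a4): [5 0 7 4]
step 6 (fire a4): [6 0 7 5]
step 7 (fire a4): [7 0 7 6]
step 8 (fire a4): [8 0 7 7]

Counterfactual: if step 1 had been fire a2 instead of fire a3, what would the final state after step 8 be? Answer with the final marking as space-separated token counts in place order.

9 1 6 5

(re-executing from step 1 with the substitution; state before step 1: [3 3 3 0])
step 1 (fire a2): [3 3 3 0]
step 2 (fire a4): [3 3 3 0]
step 3 (fire a1): [2 2 4 3]
step 4 (fire a2): [5 1 6 1]
step 5 (fire a4): [6 1 6 2]
step 6 (fire a4): [7 1 6 3]
step 7 (fire a4): [8 1 6 4]
step 8 (fire a4): [9 1 6 5]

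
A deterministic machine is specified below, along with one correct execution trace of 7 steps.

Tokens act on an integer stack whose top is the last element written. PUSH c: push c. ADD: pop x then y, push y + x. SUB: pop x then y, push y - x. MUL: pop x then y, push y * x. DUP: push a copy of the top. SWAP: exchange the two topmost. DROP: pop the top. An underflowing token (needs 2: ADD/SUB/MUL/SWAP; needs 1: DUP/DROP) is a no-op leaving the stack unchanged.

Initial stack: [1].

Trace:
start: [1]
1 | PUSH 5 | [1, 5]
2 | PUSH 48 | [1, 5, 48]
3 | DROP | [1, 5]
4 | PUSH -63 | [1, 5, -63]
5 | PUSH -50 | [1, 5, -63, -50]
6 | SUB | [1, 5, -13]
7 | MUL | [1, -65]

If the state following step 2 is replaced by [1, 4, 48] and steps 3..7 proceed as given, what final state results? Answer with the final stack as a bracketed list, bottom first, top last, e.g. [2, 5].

[1, -52]

state after step 2 := [1, 4, 48]
3 | DROP | [1, 4]
4 | PUSH -63 | [1, 4, -63]
5 | PUSH -50 | [1, 4, -63, -50]
6 | SUB | [1, 4, -13]
7 | MUL | [1, -52]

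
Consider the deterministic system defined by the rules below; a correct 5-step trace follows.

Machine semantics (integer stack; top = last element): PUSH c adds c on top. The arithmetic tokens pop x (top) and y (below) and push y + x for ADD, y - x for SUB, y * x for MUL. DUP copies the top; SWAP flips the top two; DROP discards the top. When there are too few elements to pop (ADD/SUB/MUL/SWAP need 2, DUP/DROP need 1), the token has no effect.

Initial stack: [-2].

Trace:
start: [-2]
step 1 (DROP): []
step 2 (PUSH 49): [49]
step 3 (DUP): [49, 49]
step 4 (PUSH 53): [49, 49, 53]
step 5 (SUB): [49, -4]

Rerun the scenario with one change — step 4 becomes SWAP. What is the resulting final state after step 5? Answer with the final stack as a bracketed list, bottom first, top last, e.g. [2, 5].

(re-executing from step 4 with the substitution; state before step 4: [49, 49])
step 4 (SWAP): [49, 49]
step 5 (SUB): [0]

[0]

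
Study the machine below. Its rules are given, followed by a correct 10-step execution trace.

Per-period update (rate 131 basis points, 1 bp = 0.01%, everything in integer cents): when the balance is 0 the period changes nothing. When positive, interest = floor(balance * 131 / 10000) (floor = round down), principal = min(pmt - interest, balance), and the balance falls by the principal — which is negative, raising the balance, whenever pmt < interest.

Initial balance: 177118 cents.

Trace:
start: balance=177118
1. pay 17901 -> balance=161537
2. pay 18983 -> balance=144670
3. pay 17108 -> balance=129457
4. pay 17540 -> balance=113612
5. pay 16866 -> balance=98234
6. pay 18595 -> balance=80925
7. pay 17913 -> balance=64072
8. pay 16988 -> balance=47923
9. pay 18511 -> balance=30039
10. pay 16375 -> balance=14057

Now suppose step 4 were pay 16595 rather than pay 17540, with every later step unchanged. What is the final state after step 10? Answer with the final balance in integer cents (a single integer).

15078

(re-executing from step 4 with the substitution; state before step 4: balance=129457)
4. pay 16595 -> balance=114557
5. pay 16866 -> balance=99191
6. pay 18595 -> balance=81895
7. pay 17913 -> balance=65054
8. pay 16988 -> balance=48918
9. pay 18511 -> balance=31047
10. pay 16375 -> balance=15078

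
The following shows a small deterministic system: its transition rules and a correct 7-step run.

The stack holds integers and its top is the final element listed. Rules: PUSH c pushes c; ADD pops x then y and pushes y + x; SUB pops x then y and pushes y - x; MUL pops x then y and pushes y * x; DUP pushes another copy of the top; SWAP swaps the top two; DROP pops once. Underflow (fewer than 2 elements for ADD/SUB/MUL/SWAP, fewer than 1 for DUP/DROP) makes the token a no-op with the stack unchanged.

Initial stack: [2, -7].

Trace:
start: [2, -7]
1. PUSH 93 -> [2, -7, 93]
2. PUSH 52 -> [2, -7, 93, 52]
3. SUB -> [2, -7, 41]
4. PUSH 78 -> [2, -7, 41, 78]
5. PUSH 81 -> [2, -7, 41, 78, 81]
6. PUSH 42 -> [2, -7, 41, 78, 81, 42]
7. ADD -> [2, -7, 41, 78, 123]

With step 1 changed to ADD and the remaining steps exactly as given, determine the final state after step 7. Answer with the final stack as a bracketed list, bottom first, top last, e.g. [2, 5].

[-57, 78, 123]

(re-executing from step 1 with the substitution; state before step 1: [2, -7])
1. ADD -> [-5]
2. PUSH 52 -> [-5, 52]
3. SUB -> [-57]
4. PUSH 78 -> [-57, 78]
5. PUSH 81 -> [-57, 78, 81]
6. PUSH 42 -> [-57, 78, 81, 42]
7. ADD -> [-57, 78, 123]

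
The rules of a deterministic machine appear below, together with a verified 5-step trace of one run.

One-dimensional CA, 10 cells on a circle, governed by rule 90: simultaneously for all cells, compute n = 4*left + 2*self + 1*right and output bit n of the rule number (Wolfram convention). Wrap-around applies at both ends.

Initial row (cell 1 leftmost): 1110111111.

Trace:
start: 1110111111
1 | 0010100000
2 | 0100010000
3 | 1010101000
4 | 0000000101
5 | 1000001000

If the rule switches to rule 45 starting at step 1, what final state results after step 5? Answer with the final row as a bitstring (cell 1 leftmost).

(re-executing steps 1..5 under rule 45; state before step 1: 1110111111)
1 | 0001100000
2 | 1101001111
3 | 0011001000
4 | 1010001011
5 | 0110101110

0110101110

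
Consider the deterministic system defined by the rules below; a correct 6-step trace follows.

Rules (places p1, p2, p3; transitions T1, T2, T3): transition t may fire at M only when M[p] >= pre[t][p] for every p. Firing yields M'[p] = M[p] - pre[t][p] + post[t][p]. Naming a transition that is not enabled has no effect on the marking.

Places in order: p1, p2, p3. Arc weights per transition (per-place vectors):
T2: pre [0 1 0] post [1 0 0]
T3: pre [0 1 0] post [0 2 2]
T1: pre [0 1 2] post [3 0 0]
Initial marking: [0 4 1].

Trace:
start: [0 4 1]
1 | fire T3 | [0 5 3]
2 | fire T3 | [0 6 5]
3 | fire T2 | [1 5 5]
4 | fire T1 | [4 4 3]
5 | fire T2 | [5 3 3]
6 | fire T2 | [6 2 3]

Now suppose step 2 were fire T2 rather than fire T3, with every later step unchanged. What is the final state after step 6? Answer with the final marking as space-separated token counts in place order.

7 0 1

(re-executing from step 2 with the substitution; state before step 2: [0 5 3])
2 | fire T2 | [1 4 3]
3 | fire T2 | [2 3 3]
4 | fire T1 | [5 2 1]
5 | fire T2 | [6 1 1]
6 | fire T2 | [7 0 1]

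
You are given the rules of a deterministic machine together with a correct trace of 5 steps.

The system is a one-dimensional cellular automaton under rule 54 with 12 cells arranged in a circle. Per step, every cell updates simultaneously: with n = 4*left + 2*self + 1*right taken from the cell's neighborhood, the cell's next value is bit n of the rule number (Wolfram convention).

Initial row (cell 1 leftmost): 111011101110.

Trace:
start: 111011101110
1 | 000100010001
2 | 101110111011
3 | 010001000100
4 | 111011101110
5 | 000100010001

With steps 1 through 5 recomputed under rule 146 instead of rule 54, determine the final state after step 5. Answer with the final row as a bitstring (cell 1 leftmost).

000000000000

(re-executing steps 1..5 under rule 146; state before step 1: 111011101110)
1 | 010001000100
2 | 101010101010
3 | 000000000000
4 | 000000000000
5 | 000000000000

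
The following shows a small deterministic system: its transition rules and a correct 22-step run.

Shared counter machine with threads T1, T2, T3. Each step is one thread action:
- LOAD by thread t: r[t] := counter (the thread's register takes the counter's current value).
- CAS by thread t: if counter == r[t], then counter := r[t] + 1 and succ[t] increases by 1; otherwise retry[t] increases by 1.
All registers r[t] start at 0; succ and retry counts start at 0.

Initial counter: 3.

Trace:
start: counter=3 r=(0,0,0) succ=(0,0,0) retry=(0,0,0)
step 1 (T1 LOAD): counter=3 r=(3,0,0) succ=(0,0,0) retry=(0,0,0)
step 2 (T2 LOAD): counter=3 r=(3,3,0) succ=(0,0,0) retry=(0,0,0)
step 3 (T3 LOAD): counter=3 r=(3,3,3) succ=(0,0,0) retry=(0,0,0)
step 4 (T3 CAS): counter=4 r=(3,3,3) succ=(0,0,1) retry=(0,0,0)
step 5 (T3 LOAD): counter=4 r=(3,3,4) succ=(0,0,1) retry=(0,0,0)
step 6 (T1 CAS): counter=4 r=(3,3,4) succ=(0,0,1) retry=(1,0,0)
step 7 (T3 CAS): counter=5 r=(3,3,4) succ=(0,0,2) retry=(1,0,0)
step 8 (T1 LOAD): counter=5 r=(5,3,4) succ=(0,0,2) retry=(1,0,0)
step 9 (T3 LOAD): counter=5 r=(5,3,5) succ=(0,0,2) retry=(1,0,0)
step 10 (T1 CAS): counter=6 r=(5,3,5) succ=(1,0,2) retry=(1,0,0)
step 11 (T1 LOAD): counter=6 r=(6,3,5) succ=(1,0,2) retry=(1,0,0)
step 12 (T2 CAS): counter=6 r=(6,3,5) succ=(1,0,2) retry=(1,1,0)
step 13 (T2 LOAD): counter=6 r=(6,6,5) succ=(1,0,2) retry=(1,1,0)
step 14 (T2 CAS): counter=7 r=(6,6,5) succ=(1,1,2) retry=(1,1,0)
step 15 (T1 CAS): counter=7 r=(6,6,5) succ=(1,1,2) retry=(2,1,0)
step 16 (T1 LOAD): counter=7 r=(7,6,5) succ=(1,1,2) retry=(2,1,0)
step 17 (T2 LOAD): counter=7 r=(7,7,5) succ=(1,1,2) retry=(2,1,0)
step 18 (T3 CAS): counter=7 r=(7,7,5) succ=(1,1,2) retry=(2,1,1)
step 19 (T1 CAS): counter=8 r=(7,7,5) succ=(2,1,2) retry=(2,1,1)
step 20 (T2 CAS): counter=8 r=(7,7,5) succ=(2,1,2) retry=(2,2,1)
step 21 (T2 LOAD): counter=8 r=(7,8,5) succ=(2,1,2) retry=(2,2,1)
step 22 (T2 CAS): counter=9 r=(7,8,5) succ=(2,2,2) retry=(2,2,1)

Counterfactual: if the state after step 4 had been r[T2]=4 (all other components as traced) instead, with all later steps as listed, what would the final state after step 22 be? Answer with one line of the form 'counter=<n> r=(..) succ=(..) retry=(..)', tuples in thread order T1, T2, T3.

counter=9 r=(7,8,5) succ=(2,2,2) retry=(2,2,1)

state after step 4 := counter=4 r=(3,4,3) succ=(0,0,1) retry=(0,0,0)
step 5 (T3 LOAD): counter=4 r=(3,4,4) succ=(0,0,1) retry=(0,0,0)
step 6 (T1 CAS): counter=4 r=(3,4,4) succ=(0,0,1) retry=(1,0,0)
step 7 (T3 CAS): counter=5 r=(3,4,4) succ=(0,0,2) retry=(1,0,0)
step 8 (T1 LOAD): counter=5 r=(5,4,4) succ=(0,0,2) retry=(1,0,0)
step 9 (T3 LOAD): counter=5 r=(5,4,5) succ=(0,0,2) retry=(1,0,0)
step 10 (T1 CAS): counter=6 r=(5,4,5) succ=(1,0,2) retry=(1,0,0)
step 11 (T1 LOAD): counter=6 r=(6,4,5) succ=(1,0,2) retry=(1,0,0)
step 12 (T2 CAS): counter=6 r=(6,4,5) succ=(1,0,2) retry=(1,1,0)
step 13 (T2 LOAD): counter=6 r=(6,6,5) succ=(1,0,2) retry=(1,1,0)
step 14 (T2 CAS): counter=7 r=(6,6,5) succ=(1,1,2) retry=(1,1,0)
step 15 (T1 CAS): counter=7 r=(6,6,5) succ=(1,1,2) retry=(2,1,0)
step 16 (T1 LOAD): counter=7 r=(7,6,5) succ=(1,1,2) retry=(2,1,0)
step 17 (T2 LOAD): counter=7 r=(7,7,5) succ=(1,1,2) retry=(2,1,0)
step 18 (T3 CAS): counter=7 r=(7,7,5) succ=(1,1,2) retry=(2,1,1)
step 19 (T1 CAS): counter=8 r=(7,7,5) succ=(2,1,2) retry=(2,1,1)
step 20 (T2 CAS): counter=8 r=(7,7,5) succ=(2,1,2) retry=(2,2,1)
step 21 (T2 LOAD): counter=8 r=(7,8,5) succ=(2,1,2) retry=(2,2,1)
step 22 (T2 CAS): counter=9 r=(7,8,5) succ=(2,2,2) retry=(2,2,1)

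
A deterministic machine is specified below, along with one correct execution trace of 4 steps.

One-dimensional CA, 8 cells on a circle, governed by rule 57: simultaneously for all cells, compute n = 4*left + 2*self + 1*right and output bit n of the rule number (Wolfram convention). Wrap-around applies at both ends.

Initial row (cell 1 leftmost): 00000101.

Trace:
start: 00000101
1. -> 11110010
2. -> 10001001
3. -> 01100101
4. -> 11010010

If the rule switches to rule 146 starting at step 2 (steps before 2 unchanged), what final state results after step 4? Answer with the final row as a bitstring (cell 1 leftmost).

(re-executing steps 2..4 under rule 146; state before step 2: 11110010)
2. -> 01101100
3. -> 10000010
4. -> 01000100

01000100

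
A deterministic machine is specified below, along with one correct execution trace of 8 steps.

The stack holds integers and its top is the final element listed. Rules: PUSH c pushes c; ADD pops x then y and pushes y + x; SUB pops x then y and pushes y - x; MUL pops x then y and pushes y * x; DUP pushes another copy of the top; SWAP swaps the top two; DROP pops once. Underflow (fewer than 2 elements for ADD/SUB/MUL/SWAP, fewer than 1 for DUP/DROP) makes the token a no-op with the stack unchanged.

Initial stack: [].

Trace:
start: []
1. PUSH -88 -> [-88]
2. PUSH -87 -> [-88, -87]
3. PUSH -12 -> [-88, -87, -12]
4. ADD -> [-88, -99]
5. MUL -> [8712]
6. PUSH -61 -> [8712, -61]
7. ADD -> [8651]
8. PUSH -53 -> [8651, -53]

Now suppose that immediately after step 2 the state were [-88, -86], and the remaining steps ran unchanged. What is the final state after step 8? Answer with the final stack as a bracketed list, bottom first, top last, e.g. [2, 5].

state after step 2 := [-88, -86]
3. PUSH -12 -> [-88, -86, -12]
4. ADD -> [-88, -98]
5. MUL -> [8624]
6. PUSH -61 -> [8624, -61]
7. ADD -> [8563]
8. PUSH -53 -> [8563, -53]

[8563, -53]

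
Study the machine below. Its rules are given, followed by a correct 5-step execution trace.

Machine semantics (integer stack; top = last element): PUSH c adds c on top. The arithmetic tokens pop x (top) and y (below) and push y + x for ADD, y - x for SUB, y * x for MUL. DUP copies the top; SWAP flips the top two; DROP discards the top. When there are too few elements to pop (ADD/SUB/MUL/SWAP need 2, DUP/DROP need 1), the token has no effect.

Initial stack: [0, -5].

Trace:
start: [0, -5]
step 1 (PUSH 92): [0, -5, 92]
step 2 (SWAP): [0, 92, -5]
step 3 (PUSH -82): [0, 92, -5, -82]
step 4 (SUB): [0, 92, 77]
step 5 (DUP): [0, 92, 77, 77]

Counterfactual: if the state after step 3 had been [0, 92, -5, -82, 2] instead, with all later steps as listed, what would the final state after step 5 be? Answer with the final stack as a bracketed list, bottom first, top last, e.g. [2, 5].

state after step 3 := [0, 92, -5, -82, 2]
step 4 (SUB): [0, 92, -5, -84]
step 5 (DUP): [0, 92, -5, -84, -84]

[0, 92, -5, -84, -84]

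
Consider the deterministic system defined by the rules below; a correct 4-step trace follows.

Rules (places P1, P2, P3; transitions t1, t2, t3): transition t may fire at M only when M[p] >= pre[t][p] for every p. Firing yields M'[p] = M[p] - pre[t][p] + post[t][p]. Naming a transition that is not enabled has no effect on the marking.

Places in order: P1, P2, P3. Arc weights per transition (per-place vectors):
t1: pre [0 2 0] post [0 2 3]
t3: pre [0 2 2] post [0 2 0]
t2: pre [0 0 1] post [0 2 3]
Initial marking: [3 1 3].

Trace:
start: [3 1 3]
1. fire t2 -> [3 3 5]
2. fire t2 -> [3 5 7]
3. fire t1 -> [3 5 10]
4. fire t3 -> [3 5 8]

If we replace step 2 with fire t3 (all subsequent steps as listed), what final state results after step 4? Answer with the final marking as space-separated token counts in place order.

(re-executing from step 2 with the substitution; state before step 2: [3 3 5])
2. fire t3 -> [3 3 3]
3. fire t1 -> [3 3 6]
4. fire t3 -> [3 3 4]

3 3 4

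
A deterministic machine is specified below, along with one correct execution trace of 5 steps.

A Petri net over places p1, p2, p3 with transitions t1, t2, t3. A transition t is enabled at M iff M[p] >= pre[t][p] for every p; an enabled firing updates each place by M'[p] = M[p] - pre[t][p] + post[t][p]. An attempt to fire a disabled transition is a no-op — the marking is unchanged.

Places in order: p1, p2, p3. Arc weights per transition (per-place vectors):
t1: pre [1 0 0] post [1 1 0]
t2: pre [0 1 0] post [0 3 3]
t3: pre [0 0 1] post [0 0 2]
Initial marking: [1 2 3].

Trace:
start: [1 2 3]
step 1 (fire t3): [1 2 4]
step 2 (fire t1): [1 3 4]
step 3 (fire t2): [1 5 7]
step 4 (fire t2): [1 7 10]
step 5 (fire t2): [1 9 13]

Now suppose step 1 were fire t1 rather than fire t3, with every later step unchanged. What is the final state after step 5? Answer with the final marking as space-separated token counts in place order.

(re-executing from step 1 with the substitution; state before step 1: [1 2 3])
step 1 (fire t1): [1 3 3]
step 2 (fire t1): [1 4 3]
step 3 (fire t2): [1 6 6]
step 4 (fire t2): [1 8 9]
step 5 (fire t2): [1 10 12]

1 10 12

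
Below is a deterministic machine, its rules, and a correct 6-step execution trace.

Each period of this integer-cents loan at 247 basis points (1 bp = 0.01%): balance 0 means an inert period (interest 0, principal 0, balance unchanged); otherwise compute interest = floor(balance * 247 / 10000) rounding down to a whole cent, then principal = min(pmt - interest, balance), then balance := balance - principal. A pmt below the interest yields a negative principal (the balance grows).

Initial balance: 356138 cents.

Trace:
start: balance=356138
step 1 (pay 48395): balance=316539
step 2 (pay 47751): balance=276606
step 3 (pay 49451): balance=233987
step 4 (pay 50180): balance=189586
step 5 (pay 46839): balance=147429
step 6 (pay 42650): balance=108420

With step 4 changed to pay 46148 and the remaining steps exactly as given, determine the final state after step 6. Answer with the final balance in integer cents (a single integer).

(re-executing from step 4 with the substitution; state before step 4: balance=233987)
step 4 (pay 46148): balance=193618
step 5 (pay 46839): balance=151561
step 6 (pay 42650): balance=112654

112654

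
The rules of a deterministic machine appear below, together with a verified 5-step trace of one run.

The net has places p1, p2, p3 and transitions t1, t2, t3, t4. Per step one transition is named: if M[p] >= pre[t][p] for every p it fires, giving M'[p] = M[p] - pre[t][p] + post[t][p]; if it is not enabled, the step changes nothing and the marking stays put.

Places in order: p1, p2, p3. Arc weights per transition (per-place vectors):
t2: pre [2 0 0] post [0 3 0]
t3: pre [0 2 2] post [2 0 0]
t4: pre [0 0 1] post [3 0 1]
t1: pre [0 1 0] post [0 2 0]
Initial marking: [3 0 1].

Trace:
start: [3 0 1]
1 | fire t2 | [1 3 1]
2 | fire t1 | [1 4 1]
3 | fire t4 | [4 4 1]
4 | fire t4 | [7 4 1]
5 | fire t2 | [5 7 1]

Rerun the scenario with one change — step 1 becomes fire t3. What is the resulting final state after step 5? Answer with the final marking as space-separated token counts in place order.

(re-executing from step 1 with the substitution; state before step 1: [3 0 1])
1 | fire t3 | [3 0 1]
2 | fire t1 | [3 0 1]
3 | fire t4 | [6 0 1]
4 | fire t4 | [9 0 1]
5 | fire t2 | [7 3 1]

7 3 1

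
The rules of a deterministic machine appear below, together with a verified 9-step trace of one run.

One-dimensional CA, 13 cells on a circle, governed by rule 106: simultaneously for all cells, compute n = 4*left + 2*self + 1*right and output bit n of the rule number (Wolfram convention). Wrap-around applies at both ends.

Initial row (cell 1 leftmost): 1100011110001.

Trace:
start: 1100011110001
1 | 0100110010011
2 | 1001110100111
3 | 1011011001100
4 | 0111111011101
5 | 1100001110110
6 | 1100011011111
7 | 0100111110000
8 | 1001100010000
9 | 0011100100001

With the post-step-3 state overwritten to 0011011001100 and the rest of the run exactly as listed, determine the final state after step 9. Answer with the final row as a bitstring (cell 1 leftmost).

1011100011000

state after step 3 := 0011011001100
4 | 0111111011100
5 | 1100001110100
6 | 1100011011001
7 | 0100111111011
8 | 1001100001111
9 | 1011100011000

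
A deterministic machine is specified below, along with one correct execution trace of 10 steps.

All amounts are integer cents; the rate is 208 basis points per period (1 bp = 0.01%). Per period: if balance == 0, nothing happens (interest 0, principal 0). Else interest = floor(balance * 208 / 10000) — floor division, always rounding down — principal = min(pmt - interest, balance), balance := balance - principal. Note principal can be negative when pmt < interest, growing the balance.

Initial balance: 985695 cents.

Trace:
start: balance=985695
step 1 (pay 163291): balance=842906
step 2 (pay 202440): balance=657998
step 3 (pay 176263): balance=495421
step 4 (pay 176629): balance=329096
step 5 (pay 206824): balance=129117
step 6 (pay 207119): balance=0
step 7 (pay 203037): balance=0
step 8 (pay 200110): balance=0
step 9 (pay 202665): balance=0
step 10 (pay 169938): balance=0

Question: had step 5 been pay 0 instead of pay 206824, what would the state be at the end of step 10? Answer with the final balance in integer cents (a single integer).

(re-executing from step 5 with the substitution; state before step 5: balance=329096)
step 5 (pay 0): balance=335941
step 6 (pay 207119): balance=135809
step 7 (pay 203037): balance=0
step 8 (pay 200110): balance=0
step 9 (pay 202665): balance=0
step 10 (pay 169938): balance=0

0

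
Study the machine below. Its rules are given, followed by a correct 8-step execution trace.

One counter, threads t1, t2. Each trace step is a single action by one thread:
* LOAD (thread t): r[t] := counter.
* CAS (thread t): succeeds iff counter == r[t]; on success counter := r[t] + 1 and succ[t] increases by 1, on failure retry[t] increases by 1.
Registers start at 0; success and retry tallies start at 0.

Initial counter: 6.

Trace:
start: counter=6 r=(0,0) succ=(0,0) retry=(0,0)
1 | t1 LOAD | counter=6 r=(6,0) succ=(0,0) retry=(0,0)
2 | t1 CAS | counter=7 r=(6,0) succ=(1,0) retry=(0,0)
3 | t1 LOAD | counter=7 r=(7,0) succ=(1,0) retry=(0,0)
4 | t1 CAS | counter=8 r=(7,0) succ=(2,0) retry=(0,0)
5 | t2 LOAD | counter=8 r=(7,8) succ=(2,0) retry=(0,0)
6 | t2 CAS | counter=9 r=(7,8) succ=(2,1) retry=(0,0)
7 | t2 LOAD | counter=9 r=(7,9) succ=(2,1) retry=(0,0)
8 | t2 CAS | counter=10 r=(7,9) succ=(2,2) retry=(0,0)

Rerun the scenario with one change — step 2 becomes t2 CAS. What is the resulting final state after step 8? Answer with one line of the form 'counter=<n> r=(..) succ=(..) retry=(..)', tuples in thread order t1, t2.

counter=9 r=(6,8) succ=(1,2) retry=(0,1)

(re-executing from step 2 with the substitution; state before step 2: counter=6 r=(6,0) succ=(0,0) retry=(0,0))
2 | t2 CAS | counter=6 r=(6,0) succ=(0,0) retry=(0,1)
3 | t1 LOAD | counter=6 r=(6,0) succ=(0,0) retry=(0,1)
4 | t1 CAS | counter=7 r=(6,0) succ=(1,0) retry=(0,1)
5 | t2 LOAD | counter=7 r=(6,7) succ=(1,0) retry=(0,1)
6 | t2 CAS | counter=8 r=(6,7) succ=(1,1) retry=(0,1)
7 | t2 LOAD | counter=8 r=(6,8) succ=(1,1) retry=(0,1)
8 | t2 CAS | counter=9 r=(6,8) succ=(1,2) retry=(0,1)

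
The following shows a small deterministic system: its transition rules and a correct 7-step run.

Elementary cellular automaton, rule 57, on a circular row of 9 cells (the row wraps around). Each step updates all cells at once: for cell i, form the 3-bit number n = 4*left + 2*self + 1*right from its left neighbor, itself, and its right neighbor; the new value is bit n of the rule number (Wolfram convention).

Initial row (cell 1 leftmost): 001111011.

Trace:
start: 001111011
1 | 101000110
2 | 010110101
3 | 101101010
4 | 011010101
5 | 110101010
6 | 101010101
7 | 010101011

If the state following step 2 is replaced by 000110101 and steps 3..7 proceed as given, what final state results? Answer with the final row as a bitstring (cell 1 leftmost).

state after step 2 := 000110101
3 | 110101010
4 | 101010101
5 | 010101011
6 | 101010110
7 | 010101101

010101101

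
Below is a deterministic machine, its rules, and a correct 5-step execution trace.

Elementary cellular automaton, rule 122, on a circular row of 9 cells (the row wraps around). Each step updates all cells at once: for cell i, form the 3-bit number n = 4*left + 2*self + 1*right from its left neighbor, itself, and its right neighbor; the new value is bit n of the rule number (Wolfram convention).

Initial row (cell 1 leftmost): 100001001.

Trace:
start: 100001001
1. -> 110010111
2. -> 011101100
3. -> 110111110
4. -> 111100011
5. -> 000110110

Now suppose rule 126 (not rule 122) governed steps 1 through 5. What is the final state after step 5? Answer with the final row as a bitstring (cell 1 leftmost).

(re-executing steps 1..5 under rule 126; state before step 1: 100001001)
1. -> 110011111
2. -> 011110000
3. -> 110011000
4. -> 111111101
5. -> 000000111

000000111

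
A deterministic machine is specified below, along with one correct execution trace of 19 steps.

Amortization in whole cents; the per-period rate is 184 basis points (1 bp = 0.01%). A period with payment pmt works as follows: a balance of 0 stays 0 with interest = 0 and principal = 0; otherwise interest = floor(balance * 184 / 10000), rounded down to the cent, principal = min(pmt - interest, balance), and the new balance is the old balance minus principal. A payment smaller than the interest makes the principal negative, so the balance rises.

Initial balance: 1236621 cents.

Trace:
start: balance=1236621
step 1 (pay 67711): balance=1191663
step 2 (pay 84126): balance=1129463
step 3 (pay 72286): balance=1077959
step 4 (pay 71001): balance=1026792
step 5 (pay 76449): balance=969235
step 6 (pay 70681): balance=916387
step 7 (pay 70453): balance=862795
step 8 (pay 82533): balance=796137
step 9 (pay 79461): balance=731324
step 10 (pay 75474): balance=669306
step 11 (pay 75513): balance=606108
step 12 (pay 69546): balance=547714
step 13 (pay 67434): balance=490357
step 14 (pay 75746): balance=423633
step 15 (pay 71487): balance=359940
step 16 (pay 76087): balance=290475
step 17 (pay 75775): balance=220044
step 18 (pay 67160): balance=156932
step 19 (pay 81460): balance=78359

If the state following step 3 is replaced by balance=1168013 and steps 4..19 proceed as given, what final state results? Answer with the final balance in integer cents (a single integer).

state after step 3 := balance=1168013
step 4 (pay 71001): balance=1118503
step 5 (pay 76449): balance=1062634
step 6 (pay 70681): balance=1011505
step 7 (pay 70453): balance=959663
step 8 (pay 82533): balance=894787
step 9 (pay 79461): balance=831790
step 10 (pay 75474): balance=771620
step 11 (pay 75513): balance=710304
step 12 (pay 69546): balance=653827
step 13 (pay 67434): balance=598423
step 14 (pay 75746): balance=533687
step 15 (pay 71487): balance=472019
step 16 (pay 76087): balance=404617
step 17 (pay 75775): balance=336286
step 18 (pay 67160): balance=275313
step 19 (pay 81460): balance=198918

198918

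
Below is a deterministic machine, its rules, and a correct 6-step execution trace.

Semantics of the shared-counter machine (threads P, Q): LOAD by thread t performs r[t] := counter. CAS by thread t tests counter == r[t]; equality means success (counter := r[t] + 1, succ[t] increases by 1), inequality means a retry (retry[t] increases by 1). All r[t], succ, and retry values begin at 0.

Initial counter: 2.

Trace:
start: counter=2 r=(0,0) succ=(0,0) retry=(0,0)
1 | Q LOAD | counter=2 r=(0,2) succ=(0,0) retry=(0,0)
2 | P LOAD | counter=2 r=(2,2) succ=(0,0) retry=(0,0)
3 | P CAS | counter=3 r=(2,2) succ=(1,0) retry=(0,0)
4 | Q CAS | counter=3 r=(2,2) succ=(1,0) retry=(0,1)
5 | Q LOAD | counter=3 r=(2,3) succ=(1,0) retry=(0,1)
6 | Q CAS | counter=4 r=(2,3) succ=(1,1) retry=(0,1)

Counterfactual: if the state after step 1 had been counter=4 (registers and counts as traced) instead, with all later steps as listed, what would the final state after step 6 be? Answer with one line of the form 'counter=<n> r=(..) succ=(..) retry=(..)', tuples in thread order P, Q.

state after step 1 := counter=4 r=(0,2) succ=(0,0) retry=(0,0)
2 | P LOAD | counter=4 r=(4,2) succ=(0,0) retry=(0,0)
3 | P CAS | counter=5 r=(4,2) succ=(1,0) retry=(0,0)
4 | Q CAS | counter=5 r=(4,2) succ=(1,0) retry=(0,1)
5 | Q LOAD | counter=5 r=(4,5) succ=(1,0) retry=(0,1)
6 | Q CAS | counter=6 r=(4,5) succ=(1,1) retry=(0,1)

counter=6 r=(4,5) succ=(1,1) retry=(0,1)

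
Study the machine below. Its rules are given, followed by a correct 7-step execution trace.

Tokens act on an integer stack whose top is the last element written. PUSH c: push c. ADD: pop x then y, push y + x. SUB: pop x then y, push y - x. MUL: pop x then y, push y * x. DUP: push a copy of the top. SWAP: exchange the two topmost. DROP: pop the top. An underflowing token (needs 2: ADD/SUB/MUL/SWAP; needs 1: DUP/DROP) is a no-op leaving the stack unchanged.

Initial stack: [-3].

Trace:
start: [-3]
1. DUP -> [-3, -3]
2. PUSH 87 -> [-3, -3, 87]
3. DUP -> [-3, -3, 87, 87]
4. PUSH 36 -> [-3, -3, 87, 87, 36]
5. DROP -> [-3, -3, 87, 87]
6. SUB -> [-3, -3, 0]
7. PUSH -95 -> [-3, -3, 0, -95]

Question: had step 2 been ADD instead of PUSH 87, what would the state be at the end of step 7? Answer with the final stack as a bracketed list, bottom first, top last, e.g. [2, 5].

[0, -95]

(re-executing from step 2 with the substitution; state before step 2: [-3, -3])
2. ADD -> [-6]
3. DUP -> [-6, -6]
4. PUSH 36 -> [-6, -6, 36]
5. DROP -> [-6, -6]
6. SUB -> [0]
7. PUSH -95 -> [0, -95]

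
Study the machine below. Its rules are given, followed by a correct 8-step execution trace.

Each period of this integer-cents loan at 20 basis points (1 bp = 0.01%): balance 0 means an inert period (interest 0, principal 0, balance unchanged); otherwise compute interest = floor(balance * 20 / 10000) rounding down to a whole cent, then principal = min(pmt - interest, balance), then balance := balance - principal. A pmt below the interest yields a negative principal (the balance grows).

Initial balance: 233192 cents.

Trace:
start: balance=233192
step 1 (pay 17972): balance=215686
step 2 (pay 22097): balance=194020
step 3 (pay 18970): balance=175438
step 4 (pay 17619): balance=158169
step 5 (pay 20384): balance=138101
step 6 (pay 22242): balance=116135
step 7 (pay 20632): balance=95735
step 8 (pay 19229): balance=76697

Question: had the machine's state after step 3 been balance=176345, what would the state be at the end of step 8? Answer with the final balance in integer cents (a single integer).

77614

state after step 3 := balance=176345
step 4 (pay 17619): balance=159078
step 5 (pay 20384): balance=139012
step 6 (pay 22242): balance=117048
step 7 (pay 20632): balance=96650
step 8 (pay 19229): balance=77614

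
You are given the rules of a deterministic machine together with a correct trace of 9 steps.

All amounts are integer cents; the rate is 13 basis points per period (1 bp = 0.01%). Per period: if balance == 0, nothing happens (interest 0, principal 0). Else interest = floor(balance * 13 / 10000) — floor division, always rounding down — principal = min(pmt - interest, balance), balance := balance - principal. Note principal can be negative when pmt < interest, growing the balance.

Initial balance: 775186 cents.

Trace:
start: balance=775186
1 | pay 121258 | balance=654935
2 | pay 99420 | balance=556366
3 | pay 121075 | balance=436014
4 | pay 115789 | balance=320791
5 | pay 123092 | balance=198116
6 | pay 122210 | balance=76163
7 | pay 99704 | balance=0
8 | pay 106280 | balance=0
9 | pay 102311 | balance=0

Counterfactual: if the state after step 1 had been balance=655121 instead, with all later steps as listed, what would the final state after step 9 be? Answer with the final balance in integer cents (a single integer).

0

state after step 1 := balance=655121
2 | pay 99420 | balance=556552
3 | pay 121075 | balance=436200
4 | pay 115789 | balance=320978
5 | pay 123092 | balance=198303
6 | pay 122210 | balance=76350
7 | pay 99704 | balance=0
8 | pay 106280 | balance=0
9 | pay 102311 | balance=0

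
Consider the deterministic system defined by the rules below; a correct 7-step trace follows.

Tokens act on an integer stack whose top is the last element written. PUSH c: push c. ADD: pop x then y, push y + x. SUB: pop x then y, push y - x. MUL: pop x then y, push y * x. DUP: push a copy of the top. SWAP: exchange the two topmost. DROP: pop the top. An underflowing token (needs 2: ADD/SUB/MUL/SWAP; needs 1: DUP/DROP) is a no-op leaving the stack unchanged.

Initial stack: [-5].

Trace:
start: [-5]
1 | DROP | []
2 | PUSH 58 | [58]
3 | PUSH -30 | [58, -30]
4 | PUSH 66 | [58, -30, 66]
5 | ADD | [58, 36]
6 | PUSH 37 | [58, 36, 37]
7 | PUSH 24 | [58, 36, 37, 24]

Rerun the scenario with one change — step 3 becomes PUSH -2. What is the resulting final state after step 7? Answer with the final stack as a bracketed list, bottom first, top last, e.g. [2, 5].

[58, 64, 37, 24]

(re-executing from step 3 with the substitution; state before step 3: [58])
3 | PUSH -2 | [58, -2]
4 | PUSH 66 | [58, -2, 66]
5 | ADD | [58, 64]
6 | PUSH 37 | [58, 64, 37]
7 | PUSH 24 | [58, 64, 37, 24]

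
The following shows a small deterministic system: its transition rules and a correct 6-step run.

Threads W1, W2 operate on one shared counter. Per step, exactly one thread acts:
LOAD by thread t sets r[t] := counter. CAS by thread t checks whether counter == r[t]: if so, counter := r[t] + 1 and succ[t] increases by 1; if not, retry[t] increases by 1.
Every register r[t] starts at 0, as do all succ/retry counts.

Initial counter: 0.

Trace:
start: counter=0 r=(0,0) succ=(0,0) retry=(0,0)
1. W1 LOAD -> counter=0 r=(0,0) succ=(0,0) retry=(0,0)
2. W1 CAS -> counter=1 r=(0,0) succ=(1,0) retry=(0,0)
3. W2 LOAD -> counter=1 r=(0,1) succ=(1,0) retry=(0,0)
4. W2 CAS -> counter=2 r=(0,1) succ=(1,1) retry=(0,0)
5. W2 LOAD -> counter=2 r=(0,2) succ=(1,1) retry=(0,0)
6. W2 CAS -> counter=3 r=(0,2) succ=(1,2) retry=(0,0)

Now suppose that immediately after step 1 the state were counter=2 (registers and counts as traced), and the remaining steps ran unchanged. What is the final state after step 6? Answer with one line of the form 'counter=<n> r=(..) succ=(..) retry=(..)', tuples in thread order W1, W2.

counter=4 r=(0,3) succ=(0,2) retry=(1,0)

state after step 1 := counter=2 r=(0,0) succ=(0,0) retry=(0,0)
2. W1 CAS -> counter=2 r=(0,0) succ=(0,0) retry=(1,0)
3. W2 LOAD -> counter=2 r=(0,2) succ=(0,0) retry=(1,0)
4. W2 CAS -> counter=3 r=(0,2) succ=(0,1) retry=(1,0)
5. W2 LOAD -> counter=3 r=(0,3) succ=(0,1) retry=(1,0)
6. W2 CAS -> counter=4 r=(0,3) succ=(0,2) retry=(1,0)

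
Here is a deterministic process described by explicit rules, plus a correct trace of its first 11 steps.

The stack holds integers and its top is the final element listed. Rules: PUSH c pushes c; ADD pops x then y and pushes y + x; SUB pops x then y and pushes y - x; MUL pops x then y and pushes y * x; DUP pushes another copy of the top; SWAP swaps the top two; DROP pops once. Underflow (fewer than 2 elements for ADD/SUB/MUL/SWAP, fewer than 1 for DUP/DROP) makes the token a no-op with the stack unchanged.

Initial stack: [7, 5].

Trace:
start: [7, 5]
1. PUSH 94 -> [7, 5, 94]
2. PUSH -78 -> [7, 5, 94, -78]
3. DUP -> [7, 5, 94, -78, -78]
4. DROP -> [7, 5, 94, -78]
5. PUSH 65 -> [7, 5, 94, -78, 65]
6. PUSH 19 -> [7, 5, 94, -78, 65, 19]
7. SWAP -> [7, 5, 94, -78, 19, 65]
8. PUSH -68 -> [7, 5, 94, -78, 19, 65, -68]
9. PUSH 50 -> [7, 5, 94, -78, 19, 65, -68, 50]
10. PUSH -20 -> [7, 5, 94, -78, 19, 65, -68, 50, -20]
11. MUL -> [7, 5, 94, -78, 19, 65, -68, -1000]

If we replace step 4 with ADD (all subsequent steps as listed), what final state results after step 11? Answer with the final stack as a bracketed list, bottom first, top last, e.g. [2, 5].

[7, 5, 94, -156, 19, 65, -68, -1000]

(re-executing from step 4 with the substitution; state before step 4: [7, 5, 94, -78, -78])
4. ADD -> [7, 5, 94, -156]
5. PUSH 65 -> [7, 5, 94, -156, 65]
6. PUSH 19 -> [7, 5, 94, -156, 65, 19]
7. SWAP -> [7, 5, 94, -156, 19, 65]
8. PUSH -68 -> [7, 5, 94, -156, 19, 65, -68]
9. PUSH 50 -> [7, 5, 94, -156, 19, 65, -68, 50]
10. PUSH -20 -> [7, 5, 94, -156, 19, 65, -68, 50, -20]
11. MUL -> [7, 5, 94, -156, 19, 65, -68, -1000]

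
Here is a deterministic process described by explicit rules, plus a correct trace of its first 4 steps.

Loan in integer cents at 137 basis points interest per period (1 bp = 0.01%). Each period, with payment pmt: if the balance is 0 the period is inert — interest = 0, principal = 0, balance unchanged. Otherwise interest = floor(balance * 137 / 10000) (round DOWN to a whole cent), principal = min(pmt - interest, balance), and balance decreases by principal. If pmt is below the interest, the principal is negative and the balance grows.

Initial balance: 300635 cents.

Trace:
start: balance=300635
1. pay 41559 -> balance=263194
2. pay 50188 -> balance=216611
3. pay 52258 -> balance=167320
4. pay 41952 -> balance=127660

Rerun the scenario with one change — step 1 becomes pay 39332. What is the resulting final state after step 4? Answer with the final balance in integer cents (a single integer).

(re-executing from step 1 with the substitution; state before step 1: balance=300635)
1. pay 39332 -> balance=265421
2. pay 50188 -> balance=218869
3. pay 52258 -> balance=169609
4. pay 41952 -> balance=129980

129980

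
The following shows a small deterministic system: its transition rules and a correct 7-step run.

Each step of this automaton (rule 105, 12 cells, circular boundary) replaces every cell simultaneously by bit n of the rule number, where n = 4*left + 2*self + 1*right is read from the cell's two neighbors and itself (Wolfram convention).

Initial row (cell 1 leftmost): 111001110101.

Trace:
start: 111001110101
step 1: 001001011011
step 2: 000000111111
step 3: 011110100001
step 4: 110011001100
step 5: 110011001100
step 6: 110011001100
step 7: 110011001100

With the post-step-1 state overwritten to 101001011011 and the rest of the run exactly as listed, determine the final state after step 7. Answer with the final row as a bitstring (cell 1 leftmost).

010001000100

state after step 1 := 101001011011
step 2: 110000111110
step 3: 110110100011
step 4: 011111001010
step 5: 010001000100
step 6: 000100010001
step 7: 010001000100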